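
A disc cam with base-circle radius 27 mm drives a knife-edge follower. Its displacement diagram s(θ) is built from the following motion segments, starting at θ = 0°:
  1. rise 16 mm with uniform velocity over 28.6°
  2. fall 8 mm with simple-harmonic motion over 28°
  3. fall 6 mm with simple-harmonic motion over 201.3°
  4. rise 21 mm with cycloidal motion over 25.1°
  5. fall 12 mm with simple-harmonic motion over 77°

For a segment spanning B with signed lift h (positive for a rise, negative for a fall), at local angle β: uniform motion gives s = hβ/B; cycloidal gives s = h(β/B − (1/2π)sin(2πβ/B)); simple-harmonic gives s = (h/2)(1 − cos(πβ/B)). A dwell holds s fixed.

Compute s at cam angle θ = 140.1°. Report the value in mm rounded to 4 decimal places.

seg 1 [0°–28.6°] uniform, h=16: full span → s += 16 → s = 16.0000
seg 2 [28.6°–56.6°] simple-harmonic, h=-8: full span → s += -8 → s = 8.0000
seg 3 [56.6°–257.9°] simple-harmonic, h=-6: θ=140.1° here. β=83.5, B=201.3. -6/2·(1 − cos(π·0.4148)) = -2.2066 → s = 5.7934

5.7934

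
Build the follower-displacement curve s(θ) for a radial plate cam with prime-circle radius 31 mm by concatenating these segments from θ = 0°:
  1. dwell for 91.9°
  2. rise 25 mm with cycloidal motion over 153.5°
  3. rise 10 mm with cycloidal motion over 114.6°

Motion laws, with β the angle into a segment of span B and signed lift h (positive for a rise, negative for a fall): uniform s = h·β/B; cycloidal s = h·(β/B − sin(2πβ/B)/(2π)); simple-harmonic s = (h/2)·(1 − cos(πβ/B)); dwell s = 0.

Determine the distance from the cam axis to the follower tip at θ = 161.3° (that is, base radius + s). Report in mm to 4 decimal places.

seg 1 [0°–91.9°] dwell: s stays 0.0000
seg 2 [91.9°–245.4°] cycloidal, h=25: θ=161.3° here. β=69.4, B=153.5. 25·(0.4521 − sin(2π·0.4521)/(2π)) = 10.1238 → s = 10.1238
radial distance = base radius + s = 31 + 10.1238 = 41.1238

41.1238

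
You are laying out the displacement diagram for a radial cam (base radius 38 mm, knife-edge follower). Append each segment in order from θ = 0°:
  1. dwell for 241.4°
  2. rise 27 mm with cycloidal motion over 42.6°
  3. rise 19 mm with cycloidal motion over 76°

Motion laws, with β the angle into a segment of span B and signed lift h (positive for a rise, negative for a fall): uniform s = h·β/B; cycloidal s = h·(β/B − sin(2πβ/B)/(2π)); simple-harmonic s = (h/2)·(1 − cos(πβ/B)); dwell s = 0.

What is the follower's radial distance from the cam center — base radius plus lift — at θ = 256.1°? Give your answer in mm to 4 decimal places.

seg 1 [0°–241.4°] dwell: s stays 0.0000
seg 2 [241.4°–284°] cycloidal, h=27: θ=256.1° here. β=14.7, B=42.6. 27·(0.3451 − sin(2π·0.3451)/(2π)) = 5.7639 → s = 5.7639
radial distance = base radius + s = 38 + 5.7639 = 43.7639

43.7639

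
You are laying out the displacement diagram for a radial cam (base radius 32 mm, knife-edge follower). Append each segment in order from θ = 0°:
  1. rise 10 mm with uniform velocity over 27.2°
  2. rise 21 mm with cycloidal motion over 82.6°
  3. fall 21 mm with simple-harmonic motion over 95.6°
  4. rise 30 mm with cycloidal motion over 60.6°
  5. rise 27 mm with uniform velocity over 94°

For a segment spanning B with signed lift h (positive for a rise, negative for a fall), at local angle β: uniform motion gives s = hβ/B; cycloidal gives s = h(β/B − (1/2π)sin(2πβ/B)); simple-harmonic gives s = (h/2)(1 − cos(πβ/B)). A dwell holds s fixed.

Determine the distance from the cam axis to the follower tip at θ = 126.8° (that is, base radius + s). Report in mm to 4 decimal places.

seg 1 [0°–27.2°] uniform, h=10: full span → s += 10 → s = 10.0000
seg 2 [27.2°–109.8°] cycloidal, h=21: full span → s += 21 → s = 31.0000
seg 3 [109.8°–205.4°] simple-harmonic, h=-21: θ=126.8° here. β=17, B=95.6. -21/2·(1 − cos(π·0.1778)) = -1.5963 → s = 29.4037
radial distance = base radius + s = 32 + 29.4037 = 61.4037

61.4037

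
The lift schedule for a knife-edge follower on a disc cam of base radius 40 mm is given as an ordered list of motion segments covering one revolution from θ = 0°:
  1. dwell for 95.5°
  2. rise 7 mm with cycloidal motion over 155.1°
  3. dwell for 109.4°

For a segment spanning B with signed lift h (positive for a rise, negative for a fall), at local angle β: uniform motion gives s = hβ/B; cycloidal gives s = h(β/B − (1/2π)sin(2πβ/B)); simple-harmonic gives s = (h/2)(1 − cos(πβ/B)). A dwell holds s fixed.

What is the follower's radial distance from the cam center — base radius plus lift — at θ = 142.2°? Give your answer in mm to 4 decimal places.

seg 1 [0°–95.5°] dwell: s stays 0.0000
seg 2 [95.5°–250.6°] cycloidal, h=7: θ=142.2° here. β=46.7, B=155.1. 7·(0.3011 − sin(2π·0.3011)/(2π)) = 1.0505 → s = 1.0505
radial distance = base radius + s = 40 + 1.0505 = 41.0505

41.0505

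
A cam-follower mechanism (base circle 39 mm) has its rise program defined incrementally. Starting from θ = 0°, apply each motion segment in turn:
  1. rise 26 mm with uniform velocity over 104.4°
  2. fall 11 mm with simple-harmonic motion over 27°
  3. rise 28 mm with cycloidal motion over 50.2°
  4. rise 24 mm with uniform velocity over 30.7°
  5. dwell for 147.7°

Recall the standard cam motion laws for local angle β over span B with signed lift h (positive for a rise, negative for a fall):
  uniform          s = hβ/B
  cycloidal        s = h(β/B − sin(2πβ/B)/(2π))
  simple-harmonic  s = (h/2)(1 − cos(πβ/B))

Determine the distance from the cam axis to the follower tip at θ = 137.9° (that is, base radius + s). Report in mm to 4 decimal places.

seg 1 [0°–104.4°] uniform, h=26: full span → s += 26 → s = 26.0000
seg 2 [104.4°–131.4°] simple-harmonic, h=-11: full span → s += -11 → s = 15.0000
seg 3 [131.4°–181.6°] cycloidal, h=28: θ=137.9° here. β=6.5, B=50.2. 28·(0.1295 − sin(2π·0.1295)/(2π)) = 0.3869 → s = 15.3869
radial distance = base radius + s = 39 + 15.3869 = 54.3869

54.3869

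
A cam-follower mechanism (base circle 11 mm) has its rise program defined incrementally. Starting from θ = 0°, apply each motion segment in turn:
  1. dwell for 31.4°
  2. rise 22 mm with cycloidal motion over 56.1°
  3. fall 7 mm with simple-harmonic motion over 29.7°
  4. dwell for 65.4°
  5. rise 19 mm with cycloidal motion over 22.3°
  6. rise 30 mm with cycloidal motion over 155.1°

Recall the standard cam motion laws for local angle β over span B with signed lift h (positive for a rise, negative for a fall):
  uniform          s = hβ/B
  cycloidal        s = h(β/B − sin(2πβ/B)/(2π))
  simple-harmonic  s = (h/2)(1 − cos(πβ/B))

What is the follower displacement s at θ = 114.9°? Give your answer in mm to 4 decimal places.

seg 1 [0°–31.4°] dwell: s stays 0.0000
seg 2 [31.4°–87.5°] cycloidal, h=22: full span → s += 22 → s = 22.0000
seg 3 [87.5°–117.2°] simple-harmonic, h=-7: θ=114.9° here. β=27.4, B=29.7. -7/2·(1 − cos(π·0.9226)) = -6.8969 → s = 15.1031

15.1031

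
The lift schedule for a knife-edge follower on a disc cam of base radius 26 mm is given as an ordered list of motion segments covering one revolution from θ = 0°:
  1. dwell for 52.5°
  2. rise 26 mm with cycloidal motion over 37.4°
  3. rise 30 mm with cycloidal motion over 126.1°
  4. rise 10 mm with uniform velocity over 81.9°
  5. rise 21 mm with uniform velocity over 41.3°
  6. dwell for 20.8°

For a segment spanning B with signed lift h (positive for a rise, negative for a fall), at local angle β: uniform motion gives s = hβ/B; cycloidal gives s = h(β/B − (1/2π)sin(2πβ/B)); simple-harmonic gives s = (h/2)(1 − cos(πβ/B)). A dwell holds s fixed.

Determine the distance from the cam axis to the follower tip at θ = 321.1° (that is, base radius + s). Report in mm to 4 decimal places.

seg 1 [0°–52.5°] dwell: s stays 0.0000
seg 2 [52.5°–89.9°] cycloidal, h=26: full span → s += 26 → s = 26.0000
seg 3 [89.9°–216°] cycloidal, h=30: full span → s += 30 → s = 56.0000
seg 4 [216°–297.9°] uniform, h=10: full span → s += 10 → s = 66.0000
seg 5 [297.9°–339.2°] uniform, h=21: θ=321.1° here. β=23.2, B=41.3. 21·23.2/41.3 = 11.7966 → s = 77.7966
radial distance = base radius + s = 26 + 77.7966 = 103.7966

103.7966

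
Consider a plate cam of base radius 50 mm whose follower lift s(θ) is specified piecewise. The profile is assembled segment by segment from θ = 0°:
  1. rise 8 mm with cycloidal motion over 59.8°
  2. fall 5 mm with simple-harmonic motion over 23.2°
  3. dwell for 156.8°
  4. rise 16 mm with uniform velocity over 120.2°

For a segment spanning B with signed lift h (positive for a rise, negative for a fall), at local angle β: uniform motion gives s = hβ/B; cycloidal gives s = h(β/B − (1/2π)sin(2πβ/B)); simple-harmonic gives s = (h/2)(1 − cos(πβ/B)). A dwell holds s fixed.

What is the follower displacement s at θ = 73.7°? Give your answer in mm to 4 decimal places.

seg 1 [0°–59.8°] cycloidal, h=8: full span → s += 8 → s = 8.0000
seg 2 [59.8°–83°] simple-harmonic, h=-5: θ=73.7° here. β=13.9, B=23.2. -5/2·(1 − cos(π·0.5991)) = -3.2661 → s = 4.7339

4.7339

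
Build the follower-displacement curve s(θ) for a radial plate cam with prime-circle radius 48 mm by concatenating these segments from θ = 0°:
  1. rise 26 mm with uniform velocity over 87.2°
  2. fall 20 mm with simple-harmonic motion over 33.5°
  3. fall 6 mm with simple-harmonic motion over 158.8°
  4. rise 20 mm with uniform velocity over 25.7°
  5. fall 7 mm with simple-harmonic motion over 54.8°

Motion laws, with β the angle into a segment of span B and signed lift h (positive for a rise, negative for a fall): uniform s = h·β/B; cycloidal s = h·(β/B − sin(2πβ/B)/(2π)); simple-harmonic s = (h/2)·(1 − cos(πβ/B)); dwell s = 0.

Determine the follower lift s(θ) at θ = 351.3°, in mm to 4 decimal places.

seg 1 [0°–87.2°] uniform, h=26: full span → s += 26 → s = 26.0000
seg 2 [87.2°–120.7°] simple-harmonic, h=-20: full span → s += -20 → s = 6.0000
seg 3 [120.7°–279.5°] simple-harmonic, h=-6: full span → s += -6 → s = 0.0000
seg 4 [279.5°–305.2°] uniform, h=20: full span → s += 20 → s = 20.0000
seg 5 [305.2°–360°] simple-harmonic, h=-7: θ=351.3° here. β=46.1, B=54.8. -7/2·(1 − cos(π·0.8412)) = -6.5736 → s = 13.4264

13.4264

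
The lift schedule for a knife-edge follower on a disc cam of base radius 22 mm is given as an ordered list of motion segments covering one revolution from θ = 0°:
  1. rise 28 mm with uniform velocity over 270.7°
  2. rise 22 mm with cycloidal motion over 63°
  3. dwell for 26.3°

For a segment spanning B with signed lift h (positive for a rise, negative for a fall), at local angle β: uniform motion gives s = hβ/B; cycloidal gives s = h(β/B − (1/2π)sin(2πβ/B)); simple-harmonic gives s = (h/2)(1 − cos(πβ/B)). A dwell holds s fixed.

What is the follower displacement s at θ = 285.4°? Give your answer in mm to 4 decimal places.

seg 1 [0°–270.7°] uniform, h=28: full span → s += 28 → s = 28.0000
seg 2 [270.7°–333.7°] cycloidal, h=22: θ=285.4° here. β=14.7, B=63. 22·(0.2333 − sin(2π·0.2333)/(2π)) = 1.6511 → s = 29.6511

29.6511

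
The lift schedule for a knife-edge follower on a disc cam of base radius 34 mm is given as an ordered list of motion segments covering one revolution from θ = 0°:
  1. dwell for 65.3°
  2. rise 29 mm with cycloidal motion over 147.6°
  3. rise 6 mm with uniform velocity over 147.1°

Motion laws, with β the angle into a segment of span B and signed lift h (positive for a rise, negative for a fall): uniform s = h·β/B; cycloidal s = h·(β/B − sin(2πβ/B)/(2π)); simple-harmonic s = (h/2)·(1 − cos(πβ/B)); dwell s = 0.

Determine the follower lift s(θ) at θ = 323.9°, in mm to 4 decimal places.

seg 1 [0°–65.3°] dwell: s stays 0.0000
seg 2 [65.3°–212.9°] cycloidal, h=29: full span → s += 29 → s = 29.0000
seg 3 [212.9°–360°] uniform, h=6: θ=323.9° here. β=111, B=147.1. 6·111/147.1 = 4.5275 → s = 33.5275

33.5275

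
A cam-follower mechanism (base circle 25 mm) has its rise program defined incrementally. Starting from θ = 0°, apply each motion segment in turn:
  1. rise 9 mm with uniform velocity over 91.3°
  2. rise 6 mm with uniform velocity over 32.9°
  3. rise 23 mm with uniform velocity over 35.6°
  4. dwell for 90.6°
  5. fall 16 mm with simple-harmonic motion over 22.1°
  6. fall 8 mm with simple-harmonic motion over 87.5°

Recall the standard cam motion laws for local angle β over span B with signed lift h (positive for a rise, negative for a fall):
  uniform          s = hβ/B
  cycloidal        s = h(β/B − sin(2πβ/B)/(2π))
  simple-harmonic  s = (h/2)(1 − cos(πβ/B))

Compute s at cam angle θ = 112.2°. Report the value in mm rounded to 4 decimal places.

seg 1 [0°–91.3°] uniform, h=9: full span → s += 9 → s = 9.0000
seg 2 [91.3°–124.2°] uniform, h=6: θ=112.2° here. β=20.9, B=32.9. 6·20.9/32.9 = 3.8116 → s = 12.8116

12.8116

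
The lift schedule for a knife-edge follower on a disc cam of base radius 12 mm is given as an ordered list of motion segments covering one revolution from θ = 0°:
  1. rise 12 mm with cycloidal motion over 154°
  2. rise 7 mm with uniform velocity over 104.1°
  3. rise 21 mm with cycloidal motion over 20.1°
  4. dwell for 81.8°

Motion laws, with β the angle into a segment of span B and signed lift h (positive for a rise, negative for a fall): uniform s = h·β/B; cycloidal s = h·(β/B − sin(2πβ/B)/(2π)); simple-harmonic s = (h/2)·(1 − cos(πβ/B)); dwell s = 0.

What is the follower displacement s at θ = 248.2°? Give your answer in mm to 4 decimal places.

seg 1 [0°–154°] cycloidal, h=12: full span → s += 12 → s = 12.0000
seg 2 [154°–258.1°] uniform, h=7: θ=248.2° here. β=94.2, B=104.1. 7·94.2/104.1 = 6.3343 → s = 18.3343

18.3343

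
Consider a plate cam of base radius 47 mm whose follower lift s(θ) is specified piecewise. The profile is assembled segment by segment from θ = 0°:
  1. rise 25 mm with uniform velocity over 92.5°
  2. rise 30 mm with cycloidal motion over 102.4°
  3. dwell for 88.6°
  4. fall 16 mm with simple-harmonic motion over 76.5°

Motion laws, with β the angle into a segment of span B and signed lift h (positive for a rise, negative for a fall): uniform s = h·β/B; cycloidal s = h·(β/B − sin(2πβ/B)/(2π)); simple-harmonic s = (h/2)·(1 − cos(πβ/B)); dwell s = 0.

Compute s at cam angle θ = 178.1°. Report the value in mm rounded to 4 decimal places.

seg 1 [0°–92.5°] uniform, h=25: full span → s += 25 → s = 25.0000
seg 2 [92.5°–194.9°] cycloidal, h=30: θ=178.1° here. β=85.6, B=102.4. 30·(0.8359 − sin(2π·0.8359)/(2π)) = 29.1735 → s = 54.1735

54.1735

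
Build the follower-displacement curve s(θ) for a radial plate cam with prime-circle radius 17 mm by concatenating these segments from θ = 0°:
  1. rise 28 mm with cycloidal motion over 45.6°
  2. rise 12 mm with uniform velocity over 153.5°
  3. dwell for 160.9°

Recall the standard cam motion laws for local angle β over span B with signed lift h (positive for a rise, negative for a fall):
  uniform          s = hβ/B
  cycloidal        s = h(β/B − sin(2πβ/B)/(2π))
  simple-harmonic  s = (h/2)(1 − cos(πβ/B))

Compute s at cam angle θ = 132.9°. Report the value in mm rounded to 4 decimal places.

seg 1 [0°–45.6°] cycloidal, h=28: full span → s += 28 → s = 28.0000
seg 2 [45.6°–199.1°] uniform, h=12: θ=132.9° here. β=87.3, B=153.5. 12·87.3/153.5 = 6.8248 → s = 34.8248

34.8248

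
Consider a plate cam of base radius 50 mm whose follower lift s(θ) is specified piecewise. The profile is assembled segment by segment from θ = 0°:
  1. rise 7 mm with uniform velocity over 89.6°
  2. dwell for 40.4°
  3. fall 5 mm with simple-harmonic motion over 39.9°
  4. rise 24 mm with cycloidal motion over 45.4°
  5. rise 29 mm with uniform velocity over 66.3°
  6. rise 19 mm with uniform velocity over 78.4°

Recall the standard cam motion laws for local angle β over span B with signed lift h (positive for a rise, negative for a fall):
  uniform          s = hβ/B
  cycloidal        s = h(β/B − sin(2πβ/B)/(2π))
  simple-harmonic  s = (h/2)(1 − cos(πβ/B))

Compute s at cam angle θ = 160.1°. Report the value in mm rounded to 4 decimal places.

seg 1 [0°–89.6°] uniform, h=7: full span → s += 7 → s = 7.0000
seg 2 [89.6°–130°] dwell: s stays 7.0000
seg 3 [130°–169.9°] simple-harmonic, h=-5: θ=160.1° here. β=30.1, B=39.9. -5/2·(1 − cos(π·0.7544)) = -4.2920 → s = 2.7080

2.7080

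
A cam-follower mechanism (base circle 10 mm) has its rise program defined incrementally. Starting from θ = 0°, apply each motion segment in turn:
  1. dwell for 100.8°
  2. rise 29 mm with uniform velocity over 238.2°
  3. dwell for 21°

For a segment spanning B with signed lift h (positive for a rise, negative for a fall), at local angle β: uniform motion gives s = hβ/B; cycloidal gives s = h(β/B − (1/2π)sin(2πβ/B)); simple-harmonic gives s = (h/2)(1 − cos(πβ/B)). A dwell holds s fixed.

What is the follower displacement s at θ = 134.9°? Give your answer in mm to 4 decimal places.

seg 1 [0°–100.8°] dwell: s stays 0.0000
seg 2 [100.8°–339°] uniform, h=29: θ=134.9° here. β=34.1, B=238.2. 29·34.1/238.2 = 4.1516 → s = 4.1516

4.1516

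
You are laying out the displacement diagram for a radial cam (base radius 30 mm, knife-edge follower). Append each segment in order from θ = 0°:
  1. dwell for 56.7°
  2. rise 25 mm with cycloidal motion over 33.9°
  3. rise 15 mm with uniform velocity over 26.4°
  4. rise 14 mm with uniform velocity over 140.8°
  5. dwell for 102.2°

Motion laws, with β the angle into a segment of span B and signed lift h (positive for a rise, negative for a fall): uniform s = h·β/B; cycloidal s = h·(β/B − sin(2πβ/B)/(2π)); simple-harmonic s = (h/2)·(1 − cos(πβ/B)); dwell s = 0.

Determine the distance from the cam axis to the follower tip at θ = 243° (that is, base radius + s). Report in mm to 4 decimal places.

seg 1 [0°–56.7°] dwell: s stays 0.0000
seg 2 [56.7°–90.6°] cycloidal, h=25: full span → s += 25 → s = 25.0000
seg 3 [90.6°–117°] uniform, h=15: full span → s += 15 → s = 40.0000
seg 4 [117°–257.8°] uniform, h=14: θ=243° here. β=126, B=140.8. 14·126/140.8 = 12.5284 → s = 52.5284
radial distance = base radius + s = 30 + 52.5284 = 82.5284

82.5284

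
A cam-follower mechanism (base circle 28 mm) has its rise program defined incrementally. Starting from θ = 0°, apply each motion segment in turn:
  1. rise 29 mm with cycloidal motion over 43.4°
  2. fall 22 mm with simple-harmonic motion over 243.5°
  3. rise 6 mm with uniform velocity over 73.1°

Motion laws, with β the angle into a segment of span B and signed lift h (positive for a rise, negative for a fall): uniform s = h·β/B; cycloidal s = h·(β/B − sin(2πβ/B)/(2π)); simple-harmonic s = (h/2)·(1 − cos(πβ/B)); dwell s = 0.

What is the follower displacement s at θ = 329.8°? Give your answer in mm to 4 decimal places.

seg 1 [0°–43.4°] cycloidal, h=29: full span → s += 29 → s = 29.0000
seg 2 [43.4°–286.9°] simple-harmonic, h=-22: full span → s += -22 → s = 7.0000
seg 3 [286.9°–360°] uniform, h=6: θ=329.8° here. β=42.9, B=73.1. 6·42.9/73.1 = 3.5212 → s = 10.5212

10.5212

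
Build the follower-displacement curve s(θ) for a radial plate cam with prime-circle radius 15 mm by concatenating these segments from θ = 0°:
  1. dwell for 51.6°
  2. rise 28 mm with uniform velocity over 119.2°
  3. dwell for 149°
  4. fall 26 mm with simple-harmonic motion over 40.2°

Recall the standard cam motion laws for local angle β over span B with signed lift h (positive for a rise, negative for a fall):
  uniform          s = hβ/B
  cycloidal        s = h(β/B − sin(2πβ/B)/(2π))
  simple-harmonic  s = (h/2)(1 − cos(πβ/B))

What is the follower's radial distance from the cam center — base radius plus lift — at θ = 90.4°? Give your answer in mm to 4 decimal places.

seg 1 [0°–51.6°] dwell: s stays 0.0000
seg 2 [51.6°–170.8°] uniform, h=28: θ=90.4° here. β=38.8, B=119.2. 28·38.8/119.2 = 9.1141 → s = 9.1141
radial distance = base radius + s = 15 + 9.1141 = 24.1141

24.1141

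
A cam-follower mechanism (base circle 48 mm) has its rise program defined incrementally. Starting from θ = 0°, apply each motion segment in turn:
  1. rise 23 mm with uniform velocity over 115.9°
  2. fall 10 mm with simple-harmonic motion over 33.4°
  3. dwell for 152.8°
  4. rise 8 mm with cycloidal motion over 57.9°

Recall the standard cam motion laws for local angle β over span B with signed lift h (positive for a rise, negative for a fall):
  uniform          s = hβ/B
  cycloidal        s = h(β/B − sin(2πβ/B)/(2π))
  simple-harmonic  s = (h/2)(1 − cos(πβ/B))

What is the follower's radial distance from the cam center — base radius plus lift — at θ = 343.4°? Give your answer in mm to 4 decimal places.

seg 1 [0°–115.9°] uniform, h=23: full span → s += 23 → s = 23.0000
seg 2 [115.9°–149.3°] simple-harmonic, h=-10: full span → s += -10 → s = 13.0000
seg 3 [149.3°–302.1°] dwell: s stays 13.0000
seg 4 [302.1°–360°] cycloidal, h=8: θ=343.4° here. β=41.3, B=57.9. 8·(0.7133 − sin(2π·0.7133)/(2π)) = 6.9459 → s = 19.9459
radial distance = base radius + s = 48 + 19.9459 = 67.9459

67.9459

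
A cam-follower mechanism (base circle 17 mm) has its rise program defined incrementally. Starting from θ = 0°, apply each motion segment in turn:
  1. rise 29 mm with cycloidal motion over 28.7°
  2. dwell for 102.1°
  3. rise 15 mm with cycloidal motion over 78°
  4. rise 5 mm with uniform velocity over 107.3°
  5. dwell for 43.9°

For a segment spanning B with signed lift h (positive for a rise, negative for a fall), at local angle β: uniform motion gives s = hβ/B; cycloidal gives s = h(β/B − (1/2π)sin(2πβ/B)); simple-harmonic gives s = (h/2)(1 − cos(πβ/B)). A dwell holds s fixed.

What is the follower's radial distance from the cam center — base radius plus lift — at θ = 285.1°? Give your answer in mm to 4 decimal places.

seg 1 [0°–28.7°] cycloidal, h=29: full span → s += 29 → s = 29.0000
seg 2 [28.7°–130.8°] dwell: s stays 29.0000
seg 3 [130.8°–208.8°] cycloidal, h=15: full span → s += 15 → s = 44.0000
seg 4 [208.8°–316.1°] uniform, h=5: θ=285.1° here. β=76.3, B=107.3. 5·76.3/107.3 = 3.5555 → s = 47.5555
radial distance = base radius + s = 17 + 47.5555 = 64.5555

64.5555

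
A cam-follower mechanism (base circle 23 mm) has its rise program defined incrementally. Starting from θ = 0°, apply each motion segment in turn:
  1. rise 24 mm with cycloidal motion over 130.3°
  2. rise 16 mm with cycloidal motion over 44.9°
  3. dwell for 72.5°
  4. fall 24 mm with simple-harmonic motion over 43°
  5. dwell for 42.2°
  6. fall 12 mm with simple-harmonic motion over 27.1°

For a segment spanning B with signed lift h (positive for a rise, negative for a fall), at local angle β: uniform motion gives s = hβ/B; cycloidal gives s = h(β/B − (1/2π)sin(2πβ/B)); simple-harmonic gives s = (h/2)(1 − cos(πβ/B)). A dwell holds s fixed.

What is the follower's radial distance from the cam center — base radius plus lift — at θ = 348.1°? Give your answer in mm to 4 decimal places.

seg 1 [0°–130.3°] cycloidal, h=24: full span → s += 24 → s = 24.0000
seg 2 [130.3°–175.2°] cycloidal, h=16: full span → s += 16 → s = 40.0000
seg 3 [175.2°–247.7°] dwell: s stays 40.0000
seg 4 [247.7°–290.7°] simple-harmonic, h=-24: full span → s += -24 → s = 16.0000
seg 5 [290.7°–332.9°] dwell: s stays 16.0000
seg 6 [332.9°–360°] simple-harmonic, h=-12: θ=348.1° here. β=15.2, B=27.1. -12/2·(1 − cos(π·0.5609)) = -7.1407 → s = 8.8593
radial distance = base radius + s = 23 + 8.8593 = 31.8593

31.8593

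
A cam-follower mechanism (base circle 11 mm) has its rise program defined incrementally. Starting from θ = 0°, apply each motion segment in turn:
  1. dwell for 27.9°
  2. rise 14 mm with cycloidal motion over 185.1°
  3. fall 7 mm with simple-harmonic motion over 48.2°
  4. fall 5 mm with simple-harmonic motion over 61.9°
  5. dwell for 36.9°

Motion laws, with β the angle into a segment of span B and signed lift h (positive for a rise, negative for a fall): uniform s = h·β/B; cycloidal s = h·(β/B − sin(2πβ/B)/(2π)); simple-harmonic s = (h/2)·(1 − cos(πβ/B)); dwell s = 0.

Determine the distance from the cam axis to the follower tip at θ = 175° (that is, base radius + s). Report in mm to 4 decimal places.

seg 1 [0°–27.9°] dwell: s stays 0.0000
seg 2 [27.9°–213°] cycloidal, h=14: θ=175° here. β=147.1, B=185.1. 14·(0.7947 − sin(2π·0.7947)/(2π)) = 13.2667 → s = 13.2667
radial distance = base radius + s = 11 + 13.2667 = 24.2667

24.2667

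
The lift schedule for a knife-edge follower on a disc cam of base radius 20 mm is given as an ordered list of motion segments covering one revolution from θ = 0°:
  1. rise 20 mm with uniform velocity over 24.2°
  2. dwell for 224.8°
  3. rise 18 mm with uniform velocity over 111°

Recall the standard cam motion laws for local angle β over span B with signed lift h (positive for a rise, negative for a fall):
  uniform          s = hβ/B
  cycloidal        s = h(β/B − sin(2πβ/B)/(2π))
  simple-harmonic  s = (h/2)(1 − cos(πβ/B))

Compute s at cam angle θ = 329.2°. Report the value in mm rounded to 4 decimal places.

seg 1 [0°–24.2°] uniform, h=20: full span → s += 20 → s = 20.0000
seg 2 [24.2°–249°] dwell: s stays 20.0000
seg 3 [249°–360°] uniform, h=18: θ=329.2° here. β=80.2, B=111. 18·80.2/111 = 13.0054 → s = 33.0054

33.0054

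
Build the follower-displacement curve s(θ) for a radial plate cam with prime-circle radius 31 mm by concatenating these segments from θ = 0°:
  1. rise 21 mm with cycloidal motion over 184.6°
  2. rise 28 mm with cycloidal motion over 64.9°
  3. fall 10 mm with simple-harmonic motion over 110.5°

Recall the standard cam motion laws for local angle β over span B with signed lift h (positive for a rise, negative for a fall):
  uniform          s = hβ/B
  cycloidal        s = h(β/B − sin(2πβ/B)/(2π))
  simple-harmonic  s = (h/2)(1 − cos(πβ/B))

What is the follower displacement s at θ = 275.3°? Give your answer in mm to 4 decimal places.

seg 1 [0°–184.6°] cycloidal, h=21: full span → s += 21 → s = 21.0000
seg 2 [184.6°–249.5°] cycloidal, h=28: full span → s += 28 → s = 49.0000
seg 3 [249.5°–360°] simple-harmonic, h=-10: θ=275.3° here. β=25.8, B=110.5. -10/2·(1 − cos(π·0.2335)) = -1.2859 → s = 47.7141

47.7141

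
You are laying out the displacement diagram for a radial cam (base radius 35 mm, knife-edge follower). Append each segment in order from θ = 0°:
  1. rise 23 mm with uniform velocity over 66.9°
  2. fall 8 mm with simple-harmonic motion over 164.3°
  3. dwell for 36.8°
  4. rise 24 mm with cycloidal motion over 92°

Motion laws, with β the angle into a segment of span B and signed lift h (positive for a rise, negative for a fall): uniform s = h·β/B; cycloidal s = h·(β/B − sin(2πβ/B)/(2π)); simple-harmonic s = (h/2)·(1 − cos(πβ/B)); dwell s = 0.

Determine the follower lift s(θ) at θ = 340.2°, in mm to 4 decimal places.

seg 1 [0°–66.9°] uniform, h=23: full span → s += 23 → s = 23.0000
seg 2 [66.9°–231.2°] simple-harmonic, h=-8: full span → s += -8 → s = 15.0000
seg 3 [231.2°–268°] dwell: s stays 15.0000
seg 4 [268°–360°] cycloidal, h=24: θ=340.2° here. β=72.2, B=92. 24·(0.7848 − sin(2π·0.7848)/(2π)) = 22.5636 → s = 37.5636

37.5636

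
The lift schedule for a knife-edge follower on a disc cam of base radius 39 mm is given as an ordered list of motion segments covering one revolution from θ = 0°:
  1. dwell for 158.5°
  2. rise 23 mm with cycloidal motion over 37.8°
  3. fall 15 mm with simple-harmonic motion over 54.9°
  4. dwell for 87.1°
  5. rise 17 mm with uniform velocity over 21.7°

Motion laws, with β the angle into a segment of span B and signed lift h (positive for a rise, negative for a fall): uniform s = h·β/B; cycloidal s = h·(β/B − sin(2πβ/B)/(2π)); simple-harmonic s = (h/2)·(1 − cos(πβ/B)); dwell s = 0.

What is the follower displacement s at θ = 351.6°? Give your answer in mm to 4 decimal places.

seg 1 [0°–158.5°] dwell: s stays 0.0000
seg 2 [158.5°–196.3°] cycloidal, h=23: full span → s += 23 → s = 23.0000
seg 3 [196.3°–251.2°] simple-harmonic, h=-15: full span → s += -15 → s = 8.0000
seg 4 [251.2°–338.3°] dwell: s stays 8.0000
seg 5 [338.3°–360°] uniform, h=17: θ=351.6° here. β=13.3, B=21.7. 17·13.3/21.7 = 10.4194 → s = 18.4194

18.4194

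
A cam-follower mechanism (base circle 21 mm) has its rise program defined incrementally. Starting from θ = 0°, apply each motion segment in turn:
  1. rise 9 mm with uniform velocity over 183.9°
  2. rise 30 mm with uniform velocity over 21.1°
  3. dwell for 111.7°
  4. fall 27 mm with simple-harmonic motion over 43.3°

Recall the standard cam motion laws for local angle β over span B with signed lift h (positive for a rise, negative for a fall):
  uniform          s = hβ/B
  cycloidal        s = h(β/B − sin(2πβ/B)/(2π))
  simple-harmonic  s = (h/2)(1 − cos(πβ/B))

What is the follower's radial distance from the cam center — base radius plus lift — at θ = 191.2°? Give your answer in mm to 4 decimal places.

seg 1 [0°–183.9°] uniform, h=9: full span → s += 9 → s = 9.0000
seg 2 [183.9°–205°] uniform, h=30: θ=191.2° here. β=7.3, B=21.1. 30·7.3/21.1 = 10.3791 → s = 19.3791
radial distance = base radius + s = 21 + 19.3791 = 40.3791

40.3791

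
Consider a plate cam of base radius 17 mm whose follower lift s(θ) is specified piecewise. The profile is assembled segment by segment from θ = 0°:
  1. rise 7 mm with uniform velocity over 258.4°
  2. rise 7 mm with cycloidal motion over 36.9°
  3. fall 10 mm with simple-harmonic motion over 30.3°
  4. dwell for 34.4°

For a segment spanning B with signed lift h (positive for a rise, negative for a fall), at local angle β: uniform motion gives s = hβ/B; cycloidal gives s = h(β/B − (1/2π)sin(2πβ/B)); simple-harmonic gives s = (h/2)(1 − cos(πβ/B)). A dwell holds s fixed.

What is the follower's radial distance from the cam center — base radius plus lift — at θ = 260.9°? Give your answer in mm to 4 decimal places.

seg 1 [0°–258.4°] uniform, h=7: full span → s += 7 → s = 7.0000
seg 2 [258.4°–295.3°] cycloidal, h=7: θ=260.9° here. β=2.5, B=36.9. 7·(0.0678 − sin(2π·0.0678)/(2π)) = 0.0142 → s = 7.0142
radial distance = base radius + s = 17 + 7.0142 = 24.0142

24.0142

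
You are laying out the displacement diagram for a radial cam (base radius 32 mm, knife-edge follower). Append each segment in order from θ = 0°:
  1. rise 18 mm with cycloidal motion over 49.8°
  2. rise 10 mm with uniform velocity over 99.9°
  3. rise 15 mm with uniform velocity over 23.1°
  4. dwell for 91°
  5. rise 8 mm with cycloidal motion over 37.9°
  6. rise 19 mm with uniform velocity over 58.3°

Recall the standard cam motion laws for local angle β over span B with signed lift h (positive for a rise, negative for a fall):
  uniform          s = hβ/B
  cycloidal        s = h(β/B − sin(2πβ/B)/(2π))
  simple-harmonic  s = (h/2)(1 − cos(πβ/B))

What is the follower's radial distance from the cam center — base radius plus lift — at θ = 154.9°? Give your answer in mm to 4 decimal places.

seg 1 [0°–49.8°] cycloidal, h=18: full span → s += 18 → s = 18.0000
seg 2 [49.8°–149.7°] uniform, h=10: full span → s += 10 → s = 28.0000
seg 3 [149.7°–172.8°] uniform, h=15: θ=154.9° here. β=5.2, B=23.1. 15·5.2/23.1 = 3.3766 → s = 31.3766
radial distance = base radius + s = 32 + 31.3766 = 63.3766

63.3766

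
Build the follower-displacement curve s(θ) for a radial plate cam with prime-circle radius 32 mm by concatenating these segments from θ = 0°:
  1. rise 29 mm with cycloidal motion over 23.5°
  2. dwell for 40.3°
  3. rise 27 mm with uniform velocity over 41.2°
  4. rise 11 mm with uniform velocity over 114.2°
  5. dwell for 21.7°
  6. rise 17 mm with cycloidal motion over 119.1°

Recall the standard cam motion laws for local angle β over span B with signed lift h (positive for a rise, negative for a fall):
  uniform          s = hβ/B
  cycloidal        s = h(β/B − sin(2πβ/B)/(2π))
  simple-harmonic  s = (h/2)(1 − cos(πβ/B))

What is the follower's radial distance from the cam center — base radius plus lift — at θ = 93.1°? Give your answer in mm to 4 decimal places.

seg 1 [0°–23.5°] cycloidal, h=29: full span → s += 29 → s = 29.0000
seg 2 [23.5°–63.8°] dwell: s stays 29.0000
seg 3 [63.8°–105°] uniform, h=27: θ=93.1° here. β=29.3, B=41.2. 27·29.3/41.2 = 19.2015 → s = 48.2015
radial distance = base radius + s = 32 + 48.2015 = 80.2015

80.2015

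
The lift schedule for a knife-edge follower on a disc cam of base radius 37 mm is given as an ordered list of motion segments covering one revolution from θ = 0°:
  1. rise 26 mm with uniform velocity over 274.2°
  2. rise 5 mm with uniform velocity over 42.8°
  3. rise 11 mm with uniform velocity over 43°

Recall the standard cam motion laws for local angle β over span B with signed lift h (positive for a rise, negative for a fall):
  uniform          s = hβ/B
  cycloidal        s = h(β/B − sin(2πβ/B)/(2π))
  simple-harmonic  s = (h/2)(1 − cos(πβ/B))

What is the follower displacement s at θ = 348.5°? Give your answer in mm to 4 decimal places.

seg 1 [0°–274.2°] uniform, h=26: full span → s += 26 → s = 26.0000
seg 2 [274.2°–317°] uniform, h=5: full span → s += 5 → s = 31.0000
seg 3 [317°–360°] uniform, h=11: θ=348.5° here. β=31.5, B=43. 11·31.5/43 = 8.0581 → s = 39.0581

39.0581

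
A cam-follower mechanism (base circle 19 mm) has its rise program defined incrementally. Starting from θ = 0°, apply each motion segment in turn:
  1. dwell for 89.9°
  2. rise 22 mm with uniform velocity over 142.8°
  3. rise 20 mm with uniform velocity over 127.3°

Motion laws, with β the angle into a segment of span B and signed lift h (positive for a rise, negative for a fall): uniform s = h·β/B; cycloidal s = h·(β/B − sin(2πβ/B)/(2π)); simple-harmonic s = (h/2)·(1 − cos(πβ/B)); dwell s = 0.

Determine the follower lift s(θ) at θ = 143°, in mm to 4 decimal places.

seg 1 [0°–89.9°] dwell: s stays 0.0000
seg 2 [89.9°–232.7°] uniform, h=22: θ=143° here. β=53.1, B=142.8. 22·53.1/142.8 = 8.1807 → s = 8.1807

8.1807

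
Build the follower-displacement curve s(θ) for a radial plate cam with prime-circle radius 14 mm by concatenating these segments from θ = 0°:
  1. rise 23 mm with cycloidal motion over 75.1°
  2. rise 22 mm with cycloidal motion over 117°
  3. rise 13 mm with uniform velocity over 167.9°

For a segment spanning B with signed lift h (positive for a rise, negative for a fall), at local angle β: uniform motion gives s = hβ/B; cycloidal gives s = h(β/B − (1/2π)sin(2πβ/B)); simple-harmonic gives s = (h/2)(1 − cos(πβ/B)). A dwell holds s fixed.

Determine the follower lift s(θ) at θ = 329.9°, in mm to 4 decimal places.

seg 1 [0°–75.1°] cycloidal, h=23: full span → s += 23 → s = 23.0000
seg 2 [75.1°–192.1°] cycloidal, h=22: full span → s += 22 → s = 45.0000
seg 3 [192.1°–360°] uniform, h=13: θ=329.9° here. β=137.8, B=167.9. 13·137.8/167.9 = 10.6694 → s = 55.6694

55.6694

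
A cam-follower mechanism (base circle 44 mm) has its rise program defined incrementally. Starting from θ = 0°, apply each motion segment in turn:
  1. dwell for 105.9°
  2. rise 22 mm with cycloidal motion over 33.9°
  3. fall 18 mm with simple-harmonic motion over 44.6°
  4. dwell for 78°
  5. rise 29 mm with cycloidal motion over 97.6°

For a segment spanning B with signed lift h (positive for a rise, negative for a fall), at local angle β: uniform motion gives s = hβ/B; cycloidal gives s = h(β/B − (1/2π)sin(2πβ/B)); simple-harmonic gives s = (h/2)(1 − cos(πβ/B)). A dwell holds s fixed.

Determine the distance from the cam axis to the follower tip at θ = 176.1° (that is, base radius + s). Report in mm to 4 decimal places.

seg 1 [0°–105.9°] dwell: s stays 0.0000
seg 2 [105.9°–139.8°] cycloidal, h=22: full span → s += 22 → s = 22.0000
seg 3 [139.8°–184.4°] simple-harmonic, h=-18: θ=176.1° here. β=36.3, B=44.6. -18/2·(1 − cos(π·0.8139)) = -16.5052 → s = 5.4948
radial distance = base radius + s = 44 + 5.4948 = 49.4948

49.4948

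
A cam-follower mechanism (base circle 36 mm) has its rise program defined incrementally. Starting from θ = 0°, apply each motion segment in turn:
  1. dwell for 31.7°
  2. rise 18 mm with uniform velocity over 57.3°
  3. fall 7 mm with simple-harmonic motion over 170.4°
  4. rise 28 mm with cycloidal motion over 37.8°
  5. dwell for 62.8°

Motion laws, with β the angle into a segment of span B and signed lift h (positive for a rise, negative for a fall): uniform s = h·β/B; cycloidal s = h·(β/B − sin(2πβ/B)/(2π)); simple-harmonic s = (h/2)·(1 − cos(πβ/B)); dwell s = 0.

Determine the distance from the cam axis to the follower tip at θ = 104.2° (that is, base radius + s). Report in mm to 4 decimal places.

seg 1 [0°–31.7°] dwell: s stays 0.0000
seg 2 [31.7°–89°] uniform, h=18: full span → s += 18 → s = 18.0000
seg 3 [89°–259.4°] simple-harmonic, h=-7: θ=104.2° here. β=15.2, B=170.4. -7/2·(1 − cos(π·0.0892)) = -0.1365 → s = 17.8635
radial distance = base radius + s = 36 + 17.8635 = 53.8635

53.8635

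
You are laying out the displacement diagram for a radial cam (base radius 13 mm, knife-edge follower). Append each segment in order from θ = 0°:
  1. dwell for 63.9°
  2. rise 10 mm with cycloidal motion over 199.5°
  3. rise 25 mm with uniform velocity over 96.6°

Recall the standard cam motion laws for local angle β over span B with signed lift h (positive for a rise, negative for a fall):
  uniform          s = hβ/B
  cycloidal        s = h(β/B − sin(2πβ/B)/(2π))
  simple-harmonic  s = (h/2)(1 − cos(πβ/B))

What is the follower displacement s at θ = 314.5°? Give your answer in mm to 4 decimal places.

seg 1 [0°–63.9°] dwell: s stays 0.0000
seg 2 [63.9°–263.4°] cycloidal, h=10: full span → s += 10 → s = 10.0000
seg 3 [263.4°–360°] uniform, h=25: θ=314.5° here. β=51.1, B=96.6. 25·51.1/96.6 = 13.2246 → s = 23.2246

23.2246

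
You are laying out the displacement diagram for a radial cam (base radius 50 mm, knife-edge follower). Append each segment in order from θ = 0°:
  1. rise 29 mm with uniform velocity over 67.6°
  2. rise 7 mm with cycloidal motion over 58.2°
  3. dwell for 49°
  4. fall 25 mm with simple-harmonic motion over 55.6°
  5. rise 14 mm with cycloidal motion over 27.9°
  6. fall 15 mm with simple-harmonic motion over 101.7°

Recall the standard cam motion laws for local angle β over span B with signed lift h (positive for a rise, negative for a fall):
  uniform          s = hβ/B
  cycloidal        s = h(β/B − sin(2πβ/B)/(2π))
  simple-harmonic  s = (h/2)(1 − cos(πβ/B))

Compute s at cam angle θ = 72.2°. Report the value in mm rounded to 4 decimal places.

seg 1 [0°–67.6°] uniform, h=29: full span → s += 29 → s = 29.0000
seg 2 [67.6°–125.8°] cycloidal, h=7: θ=72.2° here. β=4.6, B=58.2. 7·(0.0790 − sin(2π·0.0790)/(2π)) = 0.0225 → s = 29.0225

29.0225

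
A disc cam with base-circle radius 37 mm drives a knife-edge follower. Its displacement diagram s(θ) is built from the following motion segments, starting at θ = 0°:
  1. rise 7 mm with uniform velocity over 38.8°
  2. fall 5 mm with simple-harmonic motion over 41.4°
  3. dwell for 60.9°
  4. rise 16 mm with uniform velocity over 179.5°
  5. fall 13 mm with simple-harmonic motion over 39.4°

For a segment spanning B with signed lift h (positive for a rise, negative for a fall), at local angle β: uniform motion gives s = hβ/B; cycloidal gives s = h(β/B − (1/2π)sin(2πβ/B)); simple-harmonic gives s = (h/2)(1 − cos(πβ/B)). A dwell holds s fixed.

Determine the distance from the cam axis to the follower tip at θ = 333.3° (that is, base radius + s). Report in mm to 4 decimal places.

seg 1 [0°–38.8°] uniform, h=7: full span → s += 7 → s = 7.0000
seg 2 [38.8°–80.2°] simple-harmonic, h=-5: full span → s += -5 → s = 2.0000
seg 3 [80.2°–141.1°] dwell: s stays 2.0000
seg 4 [141.1°–320.6°] uniform, h=16: full span → s += 16 → s = 18.0000
seg 5 [320.6°–360°] simple-harmonic, h=-13: θ=333.3° here. β=12.7, B=39.4. -13/2·(1 − cos(π·0.3223)) = -3.0575 → s = 14.9425
radial distance = base radius + s = 37 + 14.9425 = 51.9425

51.9425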